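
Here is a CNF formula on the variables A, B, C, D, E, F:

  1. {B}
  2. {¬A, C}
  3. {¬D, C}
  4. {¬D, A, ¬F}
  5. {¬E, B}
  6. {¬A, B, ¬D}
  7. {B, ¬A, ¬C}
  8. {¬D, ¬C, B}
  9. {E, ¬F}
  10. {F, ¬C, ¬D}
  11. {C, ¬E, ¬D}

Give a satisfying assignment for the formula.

The clause (B) is unit: B must be True.
D occurs only negated in the remaining clauses — set D = False.
Set A = True and propagate.
  then C is forced to True.
The remaining clauses are satisfied by E = True, F = True.
Every clause has at least one true literal under this assignment.

A=True, B=True, C=True, D=False, E=True, F=True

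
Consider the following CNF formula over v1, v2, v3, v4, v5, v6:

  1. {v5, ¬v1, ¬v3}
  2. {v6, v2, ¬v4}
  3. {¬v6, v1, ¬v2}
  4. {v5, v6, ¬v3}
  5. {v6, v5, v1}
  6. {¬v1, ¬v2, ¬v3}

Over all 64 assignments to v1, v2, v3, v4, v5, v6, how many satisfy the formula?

Case analysis on v1 and v6:
  v1=1, v6=1: v4 free; 5 ways for (v2,v3,v5) × 2^1 = 10.
  v1=1, v6=0: 7 of the 16 assignments to (v2,v3,v4,v5) work.
  v1=0, v6=1: forces v2=0; v3, v4, v5 free → 2^3 = 8.
  v1=0, v6=0: v3 free; 3 ways for (v2,v4,v5) × 2^1 = 6.
Total: 10 + 7 + 8 + 6 = 31.

31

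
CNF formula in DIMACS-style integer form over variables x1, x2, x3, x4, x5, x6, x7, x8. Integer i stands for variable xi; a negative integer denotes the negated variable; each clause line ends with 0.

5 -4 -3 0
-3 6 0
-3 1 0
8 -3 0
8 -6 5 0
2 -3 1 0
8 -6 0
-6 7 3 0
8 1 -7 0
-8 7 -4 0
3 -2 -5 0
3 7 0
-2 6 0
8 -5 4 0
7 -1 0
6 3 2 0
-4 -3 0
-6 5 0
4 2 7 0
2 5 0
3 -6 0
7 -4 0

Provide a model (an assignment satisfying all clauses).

Try x1 = True.
  then x7 is forced to True.
For the remaining variables, x2 = True, x3 = True, x4 = False, x5 = True, x6 = True, x8 = True works.

x1=T, x2=T, x3=T, x4=F, x5=T, x6=T, x7=T, x8=T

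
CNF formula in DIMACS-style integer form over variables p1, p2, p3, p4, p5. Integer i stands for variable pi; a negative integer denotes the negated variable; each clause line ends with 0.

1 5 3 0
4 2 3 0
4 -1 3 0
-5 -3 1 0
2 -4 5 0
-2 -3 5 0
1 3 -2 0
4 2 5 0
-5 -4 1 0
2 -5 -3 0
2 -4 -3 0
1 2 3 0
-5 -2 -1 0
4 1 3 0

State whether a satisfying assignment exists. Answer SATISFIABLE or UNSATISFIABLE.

SATISFIABLE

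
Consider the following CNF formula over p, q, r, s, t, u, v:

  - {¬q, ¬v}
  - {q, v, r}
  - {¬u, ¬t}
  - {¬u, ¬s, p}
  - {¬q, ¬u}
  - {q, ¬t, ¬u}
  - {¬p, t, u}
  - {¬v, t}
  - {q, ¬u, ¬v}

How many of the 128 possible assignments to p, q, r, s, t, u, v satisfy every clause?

Split on u, then q.
  u=1, q=1: a clause becomes empty — 0.
  u=1, q=0: remaining (p,r,s,t,v) ∈ {(0,1,0,0,0); (1,1,0,0,0); (1,1,1,0,0)} — 3.
  u=0, q=1: r, s free; 3 ways for (p,t,v) × 2^2 = 12.
  u=0, q=0: s free; 7 ways for (p,r,t,v) × 2^1 = 14.
Total: 0 + 3 + 12 + 14 = 29.

29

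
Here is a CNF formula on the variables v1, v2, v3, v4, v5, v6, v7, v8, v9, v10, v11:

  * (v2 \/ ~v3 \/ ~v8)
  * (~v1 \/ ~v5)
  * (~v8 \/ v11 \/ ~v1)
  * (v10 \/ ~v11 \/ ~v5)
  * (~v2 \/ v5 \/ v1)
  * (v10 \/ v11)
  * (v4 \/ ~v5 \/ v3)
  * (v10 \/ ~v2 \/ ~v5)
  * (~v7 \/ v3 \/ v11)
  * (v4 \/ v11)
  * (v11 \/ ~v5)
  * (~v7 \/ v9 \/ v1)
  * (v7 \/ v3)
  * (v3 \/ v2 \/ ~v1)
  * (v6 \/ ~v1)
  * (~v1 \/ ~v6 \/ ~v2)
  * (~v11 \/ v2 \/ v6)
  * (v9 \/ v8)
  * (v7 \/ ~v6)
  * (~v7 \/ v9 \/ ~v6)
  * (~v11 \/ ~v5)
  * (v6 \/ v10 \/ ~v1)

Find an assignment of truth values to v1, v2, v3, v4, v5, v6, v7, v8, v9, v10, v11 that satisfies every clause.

v1=True, v2=False, v3=True, v4=True, v5=False, v6=True, v7=True, v8=False, v9=True, v10=False, v11=True

v4 occurs only positively in the remaining clauses — set v4 = True.
Pure literal: v9 appears only positively; assign v9 = True.
Set v1 = True and propagate.
  then v5 is forced to False.
  then v6 is forced to True.
  then v2 is forced to False.
  then v3 is forced to True.
  then v8 is forced to False.
  then v7 is forced to True.
Set v10 = False and propagate.
  then v11 is forced to True.
Every clause has at least one true literal under this assignment.
Check each clause:
  1. (v2 \/ ~v3 \/ ~v8) — ~v8 is true.
  2. (~v1 \/ ~v5) — ~v5 is true.
  3. (~v1 \/ v11 \/ ~v8) — ~v8 is true.
  4. (~v5 \/ v10 \/ ~v11) — ~v5 is true.
  5. (v5 \/ ~v2 \/ v1) — v1 is true.
  6. (v10 \/ v11) — v11 is true.
  7. (v4 \/ v3 \/ ~v5) — v3 is true.
  8. (~v2 \/ ~v5 \/ v10) — ~v5 is true.
  9. (~v7 \/ v3 \/ v11) — v3 is true.
  10. (v4 \/ v11) — v11 is true.
  11. (v11 \/ ~v5) — v11 is true.
  12. (v1 \/ v9 \/ ~v7) — v9 is true.
  13. (v3 \/ v7) — v3 is true.
  14. (~v1 \/ v2 \/ v3) — v3 is true.
  15. (~v1 \/ v6) — v6 is true.
  16. (~v1 \/ ~v6 \/ ~v2) — ~v2 is true.
  17. (v2 \/ v6 \/ ~v11) — v6 is true.
  18. (v8 \/ v9) — v9 is true.
  19. (v7 \/ ~v6) — v7 is true.
  20. (v9 \/ ~v7 \/ ~v6) — v9 is true.
  21. (~v5 \/ ~v11) — ~v5 is true.
  22. (v10 \/ ~v1 \/ v6) — v6 is true.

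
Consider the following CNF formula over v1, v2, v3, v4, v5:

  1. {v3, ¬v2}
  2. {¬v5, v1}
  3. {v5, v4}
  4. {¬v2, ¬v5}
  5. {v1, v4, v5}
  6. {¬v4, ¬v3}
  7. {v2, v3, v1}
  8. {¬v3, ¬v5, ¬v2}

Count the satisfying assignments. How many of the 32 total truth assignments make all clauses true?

Satisfying assignments:
  v1=1 v2=0 v3=0 v4=0 v5=1
  v1=1 v2=0 v3=0 v4=1 v5=0
  v1=1 v2=0 v3=0 v4=1 v5=1
  v1=1 v2=0 v3=1 v4=0 v5=1
That's 4 in total.

4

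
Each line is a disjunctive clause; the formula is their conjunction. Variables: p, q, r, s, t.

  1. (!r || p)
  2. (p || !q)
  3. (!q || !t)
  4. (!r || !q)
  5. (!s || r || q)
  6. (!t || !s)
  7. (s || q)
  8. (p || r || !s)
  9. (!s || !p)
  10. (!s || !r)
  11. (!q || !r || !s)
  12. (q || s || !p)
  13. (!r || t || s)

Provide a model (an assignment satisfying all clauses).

p = 1, q = 1, r = 0, s = 0, t = 0

Check each clause:
  1. (p || !r) — p is true.
  2. (!q || p) — p is true.
  3. (!t || !q) — !t is true.
  4. (!q || !r) — !r is true.
  5. (r || !s || q) — q is true.
  6. (!t || !s) — !t is true.
  7. (q || s) — q is true.
  8. (r || !s || p) — p is true.
  9. (!p || !s) — !s is true.
  10. (!s || !r) — !s is true.
  11. (!s || !r || !q) — !s is true.
  12. (q || s || !p) — q is true.
  13. (t || !r || s) — !r is true.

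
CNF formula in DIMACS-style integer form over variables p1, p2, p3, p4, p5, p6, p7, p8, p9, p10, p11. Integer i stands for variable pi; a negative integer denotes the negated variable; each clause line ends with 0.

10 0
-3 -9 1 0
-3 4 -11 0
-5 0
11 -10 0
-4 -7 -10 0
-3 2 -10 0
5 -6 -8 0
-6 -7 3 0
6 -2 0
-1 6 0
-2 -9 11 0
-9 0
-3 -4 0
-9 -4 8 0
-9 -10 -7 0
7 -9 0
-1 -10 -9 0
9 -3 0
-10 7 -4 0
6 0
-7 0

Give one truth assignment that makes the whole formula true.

p1=True  p2=False  p3=False  p4=False  p5=False  p6=True  p7=False  p8=False  p9=False  p10=True  p11=True

The clause (p10) is unit: p10 must be True.
The clause (NOT p5) is unit: p5 must be False.
(p11) is a unit clause, so p11 = True.
Unit propagation: (NOT p9) forces p9 = False.
Unit propagation: (NOT p3) forces p3 = False.
(p6) is a unit clause, so p6 = True.
(NOT p8) is a unit clause, so p8 = False.
The clause (NOT p7) is unit: p7 must be False.
Unit propagation: (NOT p4) forces p4 = False.
p1, p2 are now unconstrained; take p1 = True, p2 = False.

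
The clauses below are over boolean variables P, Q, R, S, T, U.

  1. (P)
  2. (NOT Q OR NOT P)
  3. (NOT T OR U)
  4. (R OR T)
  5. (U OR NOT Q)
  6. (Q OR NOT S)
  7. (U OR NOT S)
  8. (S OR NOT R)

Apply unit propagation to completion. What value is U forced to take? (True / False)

Unit clause (P) sets P = True.
In (NOT P OR NOT Q), NOT P is now false; NOT Q must hold, so Q = False.
(NOT S OR Q): since Q = False, the clause reduces to (NOT S). S = False.
(NOT R OR S) with S = False leaves only NOT R, so R = False.
(R OR T): since R = False, the clause reduces to (T). T = True.
(NOT T OR U): since T = True, the clause reduces to (U). U = True.

True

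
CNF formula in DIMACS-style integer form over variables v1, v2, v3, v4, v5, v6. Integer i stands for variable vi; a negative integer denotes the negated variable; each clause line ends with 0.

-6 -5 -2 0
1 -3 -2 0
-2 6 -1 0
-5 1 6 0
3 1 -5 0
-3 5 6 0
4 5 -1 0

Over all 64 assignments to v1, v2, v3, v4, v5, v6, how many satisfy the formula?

25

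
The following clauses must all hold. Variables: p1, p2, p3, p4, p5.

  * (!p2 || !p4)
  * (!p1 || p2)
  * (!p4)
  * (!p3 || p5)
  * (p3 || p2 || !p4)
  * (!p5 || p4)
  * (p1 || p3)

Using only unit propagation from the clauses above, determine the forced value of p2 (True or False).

True

(!p4) stands alone — p4 = False.
From (p4 || !p5) and p4 = False: p5 = False.
In (p5 || !p3), p5 is now false; !p3 must hold, so p3 = False.
(p3 || p1) with p3 = False leaves only p1, so p1 = True.
(!p1 || p2): since p1 = True, the clause reduces to (p2). p2 = True.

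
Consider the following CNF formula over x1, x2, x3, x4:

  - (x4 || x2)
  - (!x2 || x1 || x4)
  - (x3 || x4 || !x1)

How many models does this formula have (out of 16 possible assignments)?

9

Split on x4, then x1.
  x4=1, x1=1: remaining (x2,x3) ∈ {(0,0); (0,1); (1,0); (1,1)} — 4.
  x4=1, x1=0: remaining (x2,x3) ∈ {(0,0); (0,1); (1,0); (1,1)} — 4.
  x4=0, x1=1: remaining (x2,x3) ∈ {(1,1)} — 1.
  x4=0, x1=0: a clause becomes empty — 0.
Total: 4 + 4 + 1 + 0 = 9.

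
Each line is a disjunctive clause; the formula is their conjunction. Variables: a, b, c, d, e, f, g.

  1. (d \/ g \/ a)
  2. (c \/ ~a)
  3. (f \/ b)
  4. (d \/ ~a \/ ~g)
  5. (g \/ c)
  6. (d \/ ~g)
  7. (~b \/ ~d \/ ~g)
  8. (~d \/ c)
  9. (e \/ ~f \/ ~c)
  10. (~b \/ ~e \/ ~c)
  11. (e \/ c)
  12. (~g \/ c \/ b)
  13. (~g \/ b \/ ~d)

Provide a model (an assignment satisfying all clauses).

Branch on a: take a = True.
  then c is forced to True.
Try b = False.
  then f is forced to True.
  then e is forced to True.
Branch on d: take d = False.
  then g is forced to False.
Every clause has at least one true literal under this assignment.

a=1  b=0  c=1  d=0  e=1  f=1  g=0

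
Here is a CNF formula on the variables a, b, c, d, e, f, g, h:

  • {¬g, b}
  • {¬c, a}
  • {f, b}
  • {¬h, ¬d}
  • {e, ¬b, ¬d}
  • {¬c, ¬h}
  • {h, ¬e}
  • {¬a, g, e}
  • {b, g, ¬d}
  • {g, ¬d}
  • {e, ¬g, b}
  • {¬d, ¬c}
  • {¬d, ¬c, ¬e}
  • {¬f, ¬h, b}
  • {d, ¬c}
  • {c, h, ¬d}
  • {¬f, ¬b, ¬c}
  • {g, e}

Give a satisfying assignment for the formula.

a=True  b=True  c=False  d=False  e=True  f=True  g=False  h=True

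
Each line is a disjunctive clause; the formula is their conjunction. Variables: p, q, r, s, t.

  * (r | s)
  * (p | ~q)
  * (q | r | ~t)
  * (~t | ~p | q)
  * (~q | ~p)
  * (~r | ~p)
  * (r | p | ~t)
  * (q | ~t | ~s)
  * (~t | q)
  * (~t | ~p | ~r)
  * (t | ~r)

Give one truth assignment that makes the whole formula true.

p=F, q=F, r=F, s=T, t=F

Branch on p: take p = False.
  then q is forced to False.
  then t is forced to False.
  then r is forced to False.
  then s is forced to True.
Check each clause:
  1. (s | r) — s is true.
  2. (p | ~q) — ~q is true.
  3. (q | ~t | r) — ~t is true.
  4. (~p | q | ~t) — ~t is true.
  5. (~q | ~p) — ~q is true.
  6. (~p | ~r) — ~r is true.
  7. (r | ~t | p) — ~t is true.
  8. (~t | ~s | q) — ~t is true.
  9. (~t | q) — ~t is true.
  10. (~r | ~t | ~p) — ~t is true.
  11. (~r | t) — ~r is true.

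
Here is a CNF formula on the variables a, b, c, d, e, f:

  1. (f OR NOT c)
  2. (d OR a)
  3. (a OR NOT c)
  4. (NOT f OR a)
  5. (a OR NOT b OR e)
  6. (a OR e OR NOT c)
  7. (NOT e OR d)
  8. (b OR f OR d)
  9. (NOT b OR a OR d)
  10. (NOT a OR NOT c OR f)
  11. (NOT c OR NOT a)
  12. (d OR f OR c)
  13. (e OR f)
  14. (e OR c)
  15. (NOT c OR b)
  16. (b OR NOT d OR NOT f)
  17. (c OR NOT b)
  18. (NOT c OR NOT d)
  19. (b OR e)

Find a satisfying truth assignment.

a = True, b = False, c = False, d = True, e = True, f = False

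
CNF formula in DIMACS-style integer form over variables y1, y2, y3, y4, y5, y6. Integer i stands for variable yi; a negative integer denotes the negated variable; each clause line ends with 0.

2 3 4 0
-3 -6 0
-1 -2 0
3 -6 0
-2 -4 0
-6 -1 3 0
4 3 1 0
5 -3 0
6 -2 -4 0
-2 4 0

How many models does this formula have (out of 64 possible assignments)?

8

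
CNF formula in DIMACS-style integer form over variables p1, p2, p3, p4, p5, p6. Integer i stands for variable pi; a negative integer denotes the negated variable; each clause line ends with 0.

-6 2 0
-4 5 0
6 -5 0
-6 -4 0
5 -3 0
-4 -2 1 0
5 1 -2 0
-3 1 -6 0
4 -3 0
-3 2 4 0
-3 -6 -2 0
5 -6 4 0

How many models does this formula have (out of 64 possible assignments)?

5

The models are:
  p1=0 p2=0 p3=0 p4=0 p5=0 p6=0
  p1=0 p2=1 p3=0 p4=0 p5=1 p6=1
  p1=1 p2=0 p3=0 p4=0 p5=0 p6=0
  p1=1 p2=1 p3=0 p4=0 p5=0 p6=0
  p1=1 p2=1 p3=0 p4=0 p5=1 p6=1
Count: 5.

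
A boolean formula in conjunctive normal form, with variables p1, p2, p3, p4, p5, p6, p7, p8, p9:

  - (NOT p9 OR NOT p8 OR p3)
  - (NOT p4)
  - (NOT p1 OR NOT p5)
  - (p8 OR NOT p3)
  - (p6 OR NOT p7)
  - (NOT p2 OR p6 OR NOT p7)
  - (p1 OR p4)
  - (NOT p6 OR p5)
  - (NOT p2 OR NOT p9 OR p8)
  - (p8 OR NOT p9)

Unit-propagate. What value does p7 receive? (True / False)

(NOT p4) stands alone — p4 = False.
(p4 OR p1) with p4 = False leaves only p1, so p1 = True.
(NOT p1 OR NOT p5) with p1 = True leaves only NOT p5, so p5 = False.
(p5 OR NOT p6): since p5 = False, the clause reduces to (NOT p6). p6 = False.
(NOT p7 OR p6) with p6 = False leaves only NOT p7, so p7 = False.

False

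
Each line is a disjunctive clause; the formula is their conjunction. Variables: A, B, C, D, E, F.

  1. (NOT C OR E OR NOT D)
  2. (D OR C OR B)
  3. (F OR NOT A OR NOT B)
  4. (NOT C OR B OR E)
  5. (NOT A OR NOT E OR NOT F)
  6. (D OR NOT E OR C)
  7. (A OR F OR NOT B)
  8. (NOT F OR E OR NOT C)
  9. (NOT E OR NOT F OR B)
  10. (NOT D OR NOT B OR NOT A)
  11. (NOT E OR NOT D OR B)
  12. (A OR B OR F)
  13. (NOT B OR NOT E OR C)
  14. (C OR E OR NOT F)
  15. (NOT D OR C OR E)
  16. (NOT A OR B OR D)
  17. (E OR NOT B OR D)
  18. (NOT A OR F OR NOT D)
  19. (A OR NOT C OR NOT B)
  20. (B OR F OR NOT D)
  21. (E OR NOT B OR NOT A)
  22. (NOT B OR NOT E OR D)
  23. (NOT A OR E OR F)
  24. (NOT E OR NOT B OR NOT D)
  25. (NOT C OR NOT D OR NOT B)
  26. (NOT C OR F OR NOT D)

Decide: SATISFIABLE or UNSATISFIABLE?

B = True:
  E = True:
    propagation gives C=True, A=True, F=True; an empty clause results — contradiction.
  E = False:
    propagation gives D=True, C=False; an empty clause results — contradiction.
B = False:
  E = True:
    propagation gives F=False, D=False, C=True, A=True; an empty clause results — contradiction.
  E = False:
    propagation gives C=False, D=True; an empty clause results — contradiction.
Every branch closes, so no satisfying assignment exists.

UNSATISFIABLE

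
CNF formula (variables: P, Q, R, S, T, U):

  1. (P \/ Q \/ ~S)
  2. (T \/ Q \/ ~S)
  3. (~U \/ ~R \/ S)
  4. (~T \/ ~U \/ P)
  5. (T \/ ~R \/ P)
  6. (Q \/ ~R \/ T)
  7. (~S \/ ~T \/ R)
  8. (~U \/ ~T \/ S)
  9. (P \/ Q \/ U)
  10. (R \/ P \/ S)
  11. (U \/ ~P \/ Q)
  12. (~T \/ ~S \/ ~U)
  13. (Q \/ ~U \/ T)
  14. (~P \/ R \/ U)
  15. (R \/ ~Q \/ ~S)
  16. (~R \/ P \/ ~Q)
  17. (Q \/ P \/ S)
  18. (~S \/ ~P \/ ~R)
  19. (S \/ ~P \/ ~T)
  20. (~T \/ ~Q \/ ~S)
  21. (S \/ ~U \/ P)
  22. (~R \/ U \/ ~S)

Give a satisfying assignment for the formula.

Branch on P: take P = True.
Branch on Q: take Q = True.
For the remaining variables, R = False, S = False, T = False, U = True works.
Every clause has at least one true literal under this assignment.

P=True, Q=True, R=False, S=False, T=False, U=True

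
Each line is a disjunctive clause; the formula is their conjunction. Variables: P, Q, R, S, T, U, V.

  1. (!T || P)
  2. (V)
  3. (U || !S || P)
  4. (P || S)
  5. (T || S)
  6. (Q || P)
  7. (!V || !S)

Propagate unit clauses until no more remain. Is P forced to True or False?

True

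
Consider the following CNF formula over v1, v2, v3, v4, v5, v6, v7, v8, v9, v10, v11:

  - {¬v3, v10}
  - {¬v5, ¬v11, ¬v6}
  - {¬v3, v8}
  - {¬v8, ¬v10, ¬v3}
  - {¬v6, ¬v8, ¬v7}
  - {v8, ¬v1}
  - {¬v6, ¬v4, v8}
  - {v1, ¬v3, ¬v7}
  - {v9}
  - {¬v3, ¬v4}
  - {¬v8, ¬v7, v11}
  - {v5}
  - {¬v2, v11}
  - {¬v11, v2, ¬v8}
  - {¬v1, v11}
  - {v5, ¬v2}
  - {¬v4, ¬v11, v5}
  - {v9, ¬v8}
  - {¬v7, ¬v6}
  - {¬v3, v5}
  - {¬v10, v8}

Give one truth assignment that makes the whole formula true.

v1 = F, v2 = T, v3 = F, v4 = F, v5 = T, v6 = F, v7 = F, v8 = T, v9 = T, v10 = T, v11 = T

Check each clause:
  1. {v10, ¬v3} — v10 is true.
  2. {¬v11, ¬v6, ¬v5} — ¬v6 is true.
  3. {¬v3, v8} — v8 is true.
  4. {¬v8, ¬v3, ¬v10} — ¬v3 is true.
  5. {¬v7, ¬v8, ¬v6} — ¬v7 is true.
  6. {v8, ¬v1} — v8 is true.
  7. {v8, ¬v4, ¬v6} — v8 is true.
  8. {¬v7, v1, ¬v3} — ¬v3 is true.
  9. {v9} — v9 is true.
  10. {¬v3, ¬v4} — ¬v4 is true.
  11. {¬v7, v11, ¬v8} — ¬v7 is true.
  12. {v5} — v5 is true.
  13. {v11, ¬v2} — v11 is true.
  14. {¬v11, v2, ¬v8} — v2 is true.
  15. {v11, ¬v1} — v11 is true.
  16. {¬v2, v5} — v5 is true.
  17. {v5, ¬v11, ¬v4} — ¬v4 is true.
  18. {v9, ¬v8} — v9 is true.
  19. {¬v7, ¬v6} — ¬v7 is true.
  20. {¬v3, v5} — ¬v3 is true.
  21. {¬v10, v8} — v8 is true.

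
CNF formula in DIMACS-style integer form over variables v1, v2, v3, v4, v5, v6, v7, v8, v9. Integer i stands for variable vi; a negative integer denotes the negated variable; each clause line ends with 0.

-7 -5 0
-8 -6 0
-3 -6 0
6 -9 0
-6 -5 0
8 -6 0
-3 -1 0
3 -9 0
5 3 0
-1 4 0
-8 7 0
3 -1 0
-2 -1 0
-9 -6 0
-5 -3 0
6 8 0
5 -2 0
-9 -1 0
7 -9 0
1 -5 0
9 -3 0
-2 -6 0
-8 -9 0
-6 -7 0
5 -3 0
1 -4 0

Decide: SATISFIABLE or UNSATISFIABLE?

v6 = True:
  propagation gives v8=False; an empty clause results — contradiction.
v6 = False:
  propagation gives v9=False, v8=True, v7=True, v5=False; an empty clause results — contradiction.
Every branch closes, so no satisfying assignment exists.

UNSATISFIABLE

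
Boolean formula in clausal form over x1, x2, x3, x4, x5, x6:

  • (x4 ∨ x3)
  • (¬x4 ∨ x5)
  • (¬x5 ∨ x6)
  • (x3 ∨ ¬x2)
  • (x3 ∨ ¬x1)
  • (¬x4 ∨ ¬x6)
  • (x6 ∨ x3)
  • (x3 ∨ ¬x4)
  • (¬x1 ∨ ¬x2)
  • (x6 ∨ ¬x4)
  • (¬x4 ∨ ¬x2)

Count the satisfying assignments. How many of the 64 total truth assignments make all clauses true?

9

Split on x4, then x3.
  x4=1, x3=1: a clause becomes empty — 0.
  x4=1, x3=0: a clause becomes empty — 0.
  x4=0, x3=1: 9 of the 16 assignments to (x1,x2,x5,x6) work.
  x4=0, x3=0: a clause becomes empty — 0.
Total: 0 + 0 + 9 + 0 = 9.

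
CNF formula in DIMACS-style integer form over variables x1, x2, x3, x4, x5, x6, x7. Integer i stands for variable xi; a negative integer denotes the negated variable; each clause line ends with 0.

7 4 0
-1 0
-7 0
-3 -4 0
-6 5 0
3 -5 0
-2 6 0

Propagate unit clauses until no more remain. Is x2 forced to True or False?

False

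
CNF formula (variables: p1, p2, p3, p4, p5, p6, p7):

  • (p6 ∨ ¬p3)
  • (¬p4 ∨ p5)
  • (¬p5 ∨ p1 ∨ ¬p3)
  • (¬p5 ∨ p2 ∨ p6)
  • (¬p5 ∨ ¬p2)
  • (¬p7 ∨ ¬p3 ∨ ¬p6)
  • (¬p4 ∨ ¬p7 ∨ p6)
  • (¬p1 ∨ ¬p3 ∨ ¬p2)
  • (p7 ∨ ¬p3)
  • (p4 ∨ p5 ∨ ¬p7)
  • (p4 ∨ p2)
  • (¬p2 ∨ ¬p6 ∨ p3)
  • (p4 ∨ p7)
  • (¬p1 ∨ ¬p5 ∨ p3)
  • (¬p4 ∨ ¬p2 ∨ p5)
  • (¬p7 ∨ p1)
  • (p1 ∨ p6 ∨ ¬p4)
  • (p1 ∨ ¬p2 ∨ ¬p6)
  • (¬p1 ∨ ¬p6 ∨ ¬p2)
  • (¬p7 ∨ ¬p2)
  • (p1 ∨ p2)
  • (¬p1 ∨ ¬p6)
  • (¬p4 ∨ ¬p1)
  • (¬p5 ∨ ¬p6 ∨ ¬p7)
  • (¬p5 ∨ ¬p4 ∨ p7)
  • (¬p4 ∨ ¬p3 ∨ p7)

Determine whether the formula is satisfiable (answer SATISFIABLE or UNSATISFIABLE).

p1 = True:
  propagation gives p6=False, p3=False, p5=False, p4=False; an empty clause results — contradiction.
p1 = False:
  propagation gives p7=False, p3=False, p4=True, p5=True; an empty clause results — contradiction.
Every branch closes, so no satisfying assignment exists.

UNSATISFIABLE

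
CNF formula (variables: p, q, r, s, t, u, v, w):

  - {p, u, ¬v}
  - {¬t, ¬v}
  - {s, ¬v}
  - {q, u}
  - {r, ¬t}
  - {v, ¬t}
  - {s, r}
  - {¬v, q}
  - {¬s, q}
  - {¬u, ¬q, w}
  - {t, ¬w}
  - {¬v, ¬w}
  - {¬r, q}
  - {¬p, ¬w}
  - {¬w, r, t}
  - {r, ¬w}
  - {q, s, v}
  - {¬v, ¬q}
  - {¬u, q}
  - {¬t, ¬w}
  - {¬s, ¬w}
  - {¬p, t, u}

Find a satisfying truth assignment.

p=False, q=True, r=True, s=False, t=False, u=False, v=False, w=False

Try p = False.
Set q = True and propagate.
  then v is forced to False.
  then t is forced to False.
  then w is forced to False.
  then u is forced to False.
Try r = True.
s is now unconstrained; take s = False.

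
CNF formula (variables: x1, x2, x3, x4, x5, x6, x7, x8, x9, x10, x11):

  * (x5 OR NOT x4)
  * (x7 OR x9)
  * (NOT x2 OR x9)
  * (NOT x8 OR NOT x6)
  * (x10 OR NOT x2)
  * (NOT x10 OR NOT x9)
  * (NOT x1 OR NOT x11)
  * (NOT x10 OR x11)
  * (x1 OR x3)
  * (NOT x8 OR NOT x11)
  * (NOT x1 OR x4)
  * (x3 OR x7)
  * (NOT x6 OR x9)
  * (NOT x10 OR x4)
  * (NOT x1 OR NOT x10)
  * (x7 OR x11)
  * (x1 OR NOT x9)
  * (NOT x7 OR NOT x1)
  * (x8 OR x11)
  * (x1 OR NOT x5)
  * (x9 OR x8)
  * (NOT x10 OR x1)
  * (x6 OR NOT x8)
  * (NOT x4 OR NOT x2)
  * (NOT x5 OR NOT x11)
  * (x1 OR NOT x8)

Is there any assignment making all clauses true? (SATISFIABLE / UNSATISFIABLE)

UNSATISFIABLE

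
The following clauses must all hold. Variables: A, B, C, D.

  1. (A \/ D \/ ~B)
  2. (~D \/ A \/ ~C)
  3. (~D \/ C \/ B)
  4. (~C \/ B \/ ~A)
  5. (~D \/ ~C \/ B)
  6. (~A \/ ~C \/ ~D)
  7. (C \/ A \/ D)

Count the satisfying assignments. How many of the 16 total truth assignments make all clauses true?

6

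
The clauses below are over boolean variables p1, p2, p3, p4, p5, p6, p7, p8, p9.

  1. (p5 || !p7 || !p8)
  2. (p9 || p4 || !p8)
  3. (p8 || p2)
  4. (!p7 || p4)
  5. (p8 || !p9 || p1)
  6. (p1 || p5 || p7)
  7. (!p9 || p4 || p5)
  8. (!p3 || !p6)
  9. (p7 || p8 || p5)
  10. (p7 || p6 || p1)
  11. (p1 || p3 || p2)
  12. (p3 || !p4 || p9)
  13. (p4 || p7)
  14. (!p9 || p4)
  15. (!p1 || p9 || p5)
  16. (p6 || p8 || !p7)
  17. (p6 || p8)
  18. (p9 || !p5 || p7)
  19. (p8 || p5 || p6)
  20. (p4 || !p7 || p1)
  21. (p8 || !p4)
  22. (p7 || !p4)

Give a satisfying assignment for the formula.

Branch on p1: take p1 = True.
Branch on p2: take p2 = False.
  then p8 is forced to True.
Try p3 = True.
  then p6 is forced to False.
For the remaining variables, p4 = True, p5 = True, p7 = True, p9 = True works.
Check each clause:
  1. (p5 || !p7 || !p8) — p5 is true.
  2. (p9 || p4 || !p8) — p9 is true.
  3. (p8 || p2) — p8 is true.
  4. (!p7 || p4) — p4 is true.
  5. (!p9 || p8 || p1) — p8 is true.
  6. (p1 || p7 || p5) — p1 is true.
  7. (!p9 || p5 || p4) — p4 is true.
  8. (!p3 || !p6) — !p6 is true.
  9. (p5 || p8 || p7) — p8 is true.
  10. (p1 || p6 || p7) — p1 is true.
  11. (p2 || p1 || p3) — p1 is true.
  12. (p3 || p9 || !p4) — p9 is true.
  13. (p4 || p7) — p4 is true.
  14. (p4 || !p9) — p4 is true.
  15. (!p1 || p9 || p5) — p9 is true.
  16. (p6 || !p7 || p8) — p8 is true.
  17. (p6 || p8) — p8 is true.
  18. (p9 || p7 || !p5) — p9 is true.
  19. (p6 || p8 || p5) — p8 is true.
  20. (p4 || p1 || !p7) — p4 is true.
  21. (p8 || !p4) — p8 is true.
  22. (p7 || !p4) — p7 is true.

p1=True, p2=False, p3=True, p4=True, p5=True, p6=False, p7=True, p8=True, p9=True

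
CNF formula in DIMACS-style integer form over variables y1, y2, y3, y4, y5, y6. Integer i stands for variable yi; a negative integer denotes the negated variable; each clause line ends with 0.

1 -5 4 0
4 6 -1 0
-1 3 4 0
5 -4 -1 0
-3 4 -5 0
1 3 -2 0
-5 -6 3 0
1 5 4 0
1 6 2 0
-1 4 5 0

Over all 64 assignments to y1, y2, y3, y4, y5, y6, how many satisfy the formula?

13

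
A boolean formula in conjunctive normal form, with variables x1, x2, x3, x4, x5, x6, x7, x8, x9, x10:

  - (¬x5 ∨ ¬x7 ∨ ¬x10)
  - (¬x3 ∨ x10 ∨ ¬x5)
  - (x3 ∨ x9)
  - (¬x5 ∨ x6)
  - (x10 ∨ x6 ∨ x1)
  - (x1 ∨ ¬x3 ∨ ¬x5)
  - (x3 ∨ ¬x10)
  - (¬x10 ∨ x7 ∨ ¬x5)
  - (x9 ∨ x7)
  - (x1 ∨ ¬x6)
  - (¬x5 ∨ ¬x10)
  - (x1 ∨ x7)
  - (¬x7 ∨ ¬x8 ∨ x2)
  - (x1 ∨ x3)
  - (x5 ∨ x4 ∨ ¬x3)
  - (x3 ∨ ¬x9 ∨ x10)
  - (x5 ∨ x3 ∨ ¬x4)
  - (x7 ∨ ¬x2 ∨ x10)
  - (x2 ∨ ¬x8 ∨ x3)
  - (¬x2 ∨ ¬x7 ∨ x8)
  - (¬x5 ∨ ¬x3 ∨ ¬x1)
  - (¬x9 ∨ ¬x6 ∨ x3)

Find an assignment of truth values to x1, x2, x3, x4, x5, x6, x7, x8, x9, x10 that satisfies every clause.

Set x1 = True and propagate.
Branch on x2: take x2 = False.
Branch on x3: take x3 = True.
  then x5 is forced to False.
  then x4 is forced to True.
The remaining clauses are satisfied by x6 = False, x7 = False, x8 = False, x9 = True, x10 = True.
Every clause has at least one true literal under this assignment.
Check each clause:
  1. (¬x5 ∨ ¬x7 ∨ ¬x10) — ¬x7 is true.
  2. (¬x5 ∨ x10 ∨ ¬x3) — x10 is true.
  3. (x3 ∨ x9) — x9 is true.
  4. (¬x5 ∨ x6) — ¬x5 is true.
  5. (x6 ∨ x1 ∨ x10) — x1 is true.
  6. (¬x5 ∨ x1 ∨ ¬x3) — x1 is true.
  7. (¬x10 ∨ x3) — x3 is true.
  8. (¬x10 ∨ x7 ∨ ¬x5) — ¬x5 is true.
  9. (x9 ∨ x7) — x9 is true.
  10. (x1 ∨ ¬x6) — x1 is true.
  11. (¬x10 ∨ ¬x5) — ¬x5 is true.
  12. (x7 ∨ x1) — x1 is true.
  13. (¬x7 ∨ x2 ∨ ¬x8) — ¬x8 is true.
  14. (x1 ∨ x3) — x1 is true.
  15. (x5 ∨ ¬x3 ∨ x4) — x4 is true.
  16. (x3 ∨ x10 ∨ ¬x9) — x10 is true.
  17. (¬x4 ∨ x5 ∨ x3) — x3 is true.
  18. (x10 ∨ x7 ∨ ¬x2) — x10 is true.
  19. (x2 ∨ ¬x8 ∨ x3) — ¬x8 is true.
  20. (¬x7 ∨ ¬x2 ∨ x8) — ¬x7 is true.
  21. (¬x3 ∨ ¬x1 ∨ ¬x5) — ¬x5 is true.
  22. (¬x6 ∨ x3 ∨ ¬x9) — ¬x6 is true.

x1=T, x2=F, x3=T, x4=T, x5=F, x6=F, x7=F, x8=F, x9=T, x10=T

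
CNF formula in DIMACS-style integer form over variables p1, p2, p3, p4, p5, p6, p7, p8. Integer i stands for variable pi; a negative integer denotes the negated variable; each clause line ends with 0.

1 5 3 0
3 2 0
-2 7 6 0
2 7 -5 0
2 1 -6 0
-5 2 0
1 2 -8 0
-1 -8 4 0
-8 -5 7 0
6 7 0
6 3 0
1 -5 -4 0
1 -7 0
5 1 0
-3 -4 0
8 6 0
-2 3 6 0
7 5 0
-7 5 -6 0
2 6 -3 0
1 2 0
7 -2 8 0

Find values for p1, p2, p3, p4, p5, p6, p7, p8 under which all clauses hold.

p1 = 1, p2 = 1, p3 = 0, p4 = 0, p5 = 1, p6 = 1, p7 = 1, p8 = 0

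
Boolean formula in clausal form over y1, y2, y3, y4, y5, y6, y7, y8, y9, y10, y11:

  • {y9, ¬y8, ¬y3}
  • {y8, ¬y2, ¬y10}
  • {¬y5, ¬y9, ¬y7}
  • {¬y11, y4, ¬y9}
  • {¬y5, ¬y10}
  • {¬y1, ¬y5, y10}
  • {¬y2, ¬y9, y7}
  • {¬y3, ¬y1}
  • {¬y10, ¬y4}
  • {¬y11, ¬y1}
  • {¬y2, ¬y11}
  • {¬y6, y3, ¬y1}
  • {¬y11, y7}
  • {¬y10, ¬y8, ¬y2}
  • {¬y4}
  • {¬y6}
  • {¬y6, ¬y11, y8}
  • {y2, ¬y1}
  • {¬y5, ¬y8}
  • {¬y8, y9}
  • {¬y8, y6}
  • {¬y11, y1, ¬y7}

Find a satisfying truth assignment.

y1 = False, y2 = False, y3 = True, y4 = False, y5 = True, y6 = False, y7 = False, y8 = False, y9 = True, y10 = False, y11 = False

Check each clause:
  1. {¬y8, ¬y3, y9} — ¬y8 is true.
  2. {y8, ¬y10, ¬y2} — ¬y10 is true.
  3. {¬y5, ¬y7, ¬y9} — ¬y7 is true.
  4. {¬y11, y4, ¬y9} — ¬y11 is true.
  5. {¬y10, ¬y5} — ¬y10 is true.
  6. {¬y1, y10, ¬y5} — ¬y1 is true.
  7. {y7, ¬y2, ¬y9} — ¬y2 is true.
  8. {¬y3, ¬y1} — ¬y1 is true.
  9. {¬y4, ¬y10} — ¬y4 is true.
  10. {¬y11, ¬y1} — ¬y11 is true.
  11. {¬y11, ¬y2} — ¬y11 is true.
  12. {¬y1, y3, ¬y6} — ¬y6 is true.
  13. {¬y11, y7} — ¬y11 is true.
  14. {¬y2, ¬y8, ¬y10} — ¬y8 is true.
  15. {¬y4} — ¬y4 is true.
  16. {¬y6} — ¬y6 is true.
  17. {¬y6, ¬y11, y8} — ¬y6 is true.
  18. {y2, ¬y1} — ¬y1 is true.
  19. {¬y8, ¬y5} — ¬y8 is true.
  20. {y9, ¬y8} — ¬y8 is true.
  21. {¬y8, y6} — ¬y8 is true.
  22. {¬y7, ¬y11, y1} — ¬y11 is true.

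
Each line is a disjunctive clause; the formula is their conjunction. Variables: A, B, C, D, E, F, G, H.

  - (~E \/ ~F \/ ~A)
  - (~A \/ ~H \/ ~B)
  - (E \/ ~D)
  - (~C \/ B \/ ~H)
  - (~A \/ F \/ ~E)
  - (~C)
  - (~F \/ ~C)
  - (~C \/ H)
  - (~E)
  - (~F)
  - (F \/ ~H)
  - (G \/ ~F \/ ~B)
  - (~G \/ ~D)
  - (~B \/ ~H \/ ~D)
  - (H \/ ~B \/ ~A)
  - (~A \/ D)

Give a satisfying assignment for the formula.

A = False, B = False, C = False, D = False, E = False, F = False, G = False, H = False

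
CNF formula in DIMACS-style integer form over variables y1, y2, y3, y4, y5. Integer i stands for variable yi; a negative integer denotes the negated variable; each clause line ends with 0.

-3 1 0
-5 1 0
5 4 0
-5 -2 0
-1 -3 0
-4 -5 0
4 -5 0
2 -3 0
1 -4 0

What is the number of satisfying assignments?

The models are:
  y1=T y2=F y3=F y4=T y5=F
  y1=T y2=T y3=F y4=T y5=F
Count: 2.

2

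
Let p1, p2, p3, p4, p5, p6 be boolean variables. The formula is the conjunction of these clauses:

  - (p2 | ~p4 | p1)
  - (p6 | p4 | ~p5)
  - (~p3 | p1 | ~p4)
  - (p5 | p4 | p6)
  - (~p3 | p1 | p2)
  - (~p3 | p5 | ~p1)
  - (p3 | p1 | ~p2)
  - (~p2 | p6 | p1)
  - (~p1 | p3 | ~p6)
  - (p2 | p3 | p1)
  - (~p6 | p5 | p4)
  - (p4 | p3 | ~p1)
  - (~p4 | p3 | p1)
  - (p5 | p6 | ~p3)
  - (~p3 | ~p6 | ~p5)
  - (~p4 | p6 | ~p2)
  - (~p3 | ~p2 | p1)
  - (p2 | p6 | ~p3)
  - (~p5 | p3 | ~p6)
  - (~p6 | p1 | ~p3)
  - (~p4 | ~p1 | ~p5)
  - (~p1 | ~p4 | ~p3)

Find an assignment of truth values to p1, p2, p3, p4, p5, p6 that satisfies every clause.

p1=True, p2=False, p3=False, p4=True, p5=False, p6=False

Check each clause:
  1. (~p4 | p2 | p1) — p1 is true.
  2. (p6 | ~p5 | p4) — ~p5 is true.
  3. (~p4 | p1 | ~p3) — p1 is true.
  4. (p5 | p6 | p4) — p4 is true.
  5. (p1 | p2 | ~p3) — p1 is true.
  6. (~p1 | p5 | ~p3) — ~p3 is true.
  7. (p3 | ~p2 | p1) — p1 is true.
  8. (p1 | ~p2 | p6) — p1 is true.
  9. (~p6 | ~p1 | p3) — ~p6 is true.
  10. (p1 | p2 | p3) — p1 is true.
  11. (p5 | p4 | ~p6) — ~p6 is true.
  12. (p3 | ~p1 | p4) — p4 is true.
  13. (~p4 | p1 | p3) — p1 is true.
  14. (p6 | ~p3 | p5) — ~p3 is true.
  15. (~p5 | ~p6 | ~p3) — ~p6 is true.
  16. (p6 | ~p2 | ~p4) — ~p2 is true.
  17. (~p3 | ~p2 | p1) — p1 is true.
  18. (~p3 | p2 | p6) — ~p3 is true.
  19. (~p6 | ~p5 | p3) — ~p6 is true.
  20. (~p3 | p1 | ~p6) — p1 is true.
  21. (~p4 | ~p5 | ~p1) — ~p5 is true.
  22. (~p1 | ~p3 | ~p4) — ~p3 is true.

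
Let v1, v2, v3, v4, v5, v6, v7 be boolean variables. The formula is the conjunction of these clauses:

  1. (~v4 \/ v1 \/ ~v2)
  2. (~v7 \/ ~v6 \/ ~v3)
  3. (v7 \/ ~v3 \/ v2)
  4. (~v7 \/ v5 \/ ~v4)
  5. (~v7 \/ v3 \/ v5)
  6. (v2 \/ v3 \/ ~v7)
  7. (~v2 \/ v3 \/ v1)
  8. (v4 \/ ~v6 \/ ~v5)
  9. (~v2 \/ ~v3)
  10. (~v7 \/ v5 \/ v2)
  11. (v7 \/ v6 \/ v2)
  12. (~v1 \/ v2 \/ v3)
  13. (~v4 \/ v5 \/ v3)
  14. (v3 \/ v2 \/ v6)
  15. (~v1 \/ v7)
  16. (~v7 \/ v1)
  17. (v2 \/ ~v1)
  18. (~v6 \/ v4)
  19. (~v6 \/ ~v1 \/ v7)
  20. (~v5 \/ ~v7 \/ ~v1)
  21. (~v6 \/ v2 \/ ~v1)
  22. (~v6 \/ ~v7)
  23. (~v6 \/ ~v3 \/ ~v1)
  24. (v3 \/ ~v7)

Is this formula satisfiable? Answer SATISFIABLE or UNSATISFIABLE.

SATISFIABLE

Branch on v1: take v1 = False.
  then v7 is forced to False.
Set v2 = False and propagate.
  then v3 is forced to False.
  then v6 is forced to True.
  then v4 is forced to True.
  then v5 is forced to True.
So v1=0, v2=0, v3=0, v4=1, v5=1, v6=1, v7=0 is a satisfying assignment.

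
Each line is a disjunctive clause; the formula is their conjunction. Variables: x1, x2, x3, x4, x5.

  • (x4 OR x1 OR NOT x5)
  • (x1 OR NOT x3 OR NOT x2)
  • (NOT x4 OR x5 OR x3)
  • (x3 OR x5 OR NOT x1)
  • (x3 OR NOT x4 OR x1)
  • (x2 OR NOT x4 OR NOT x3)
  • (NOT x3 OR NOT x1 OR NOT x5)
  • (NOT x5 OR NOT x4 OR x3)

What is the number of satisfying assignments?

8

Split on x3, then x1.
  x3=1, x1=1: remaining (x2,x4,x5) ∈ {(0,0,0); (1,0,0); (1,1,0)} — 3.
  x3=1, x1=0: remaining (x2,x4,x5) ∈ {(0,0,0)} — 1.
  x3=0, x1=1: remaining (x2,x4,x5) ∈ {(0,0,1); (1,0,1)} — 2.
  x3=0, x1=0: remaining (x2,x4,x5) ∈ {(0,0,0); (1,0,0)} — 2.
Total: 3 + 1 + 2 + 2 = 8.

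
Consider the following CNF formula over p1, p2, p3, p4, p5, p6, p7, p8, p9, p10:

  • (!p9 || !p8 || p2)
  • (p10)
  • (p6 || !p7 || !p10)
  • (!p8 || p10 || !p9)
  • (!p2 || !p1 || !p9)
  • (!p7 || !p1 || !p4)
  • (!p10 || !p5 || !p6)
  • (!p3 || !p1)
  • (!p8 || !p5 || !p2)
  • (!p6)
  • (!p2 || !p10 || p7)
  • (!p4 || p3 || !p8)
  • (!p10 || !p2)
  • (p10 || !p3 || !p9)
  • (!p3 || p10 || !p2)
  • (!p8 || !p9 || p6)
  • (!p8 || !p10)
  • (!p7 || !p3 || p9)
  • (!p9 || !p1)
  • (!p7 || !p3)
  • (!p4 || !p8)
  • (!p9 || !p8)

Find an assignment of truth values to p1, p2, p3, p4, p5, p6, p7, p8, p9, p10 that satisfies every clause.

Unit propagation: (p10) forces p10 = True.
Unit propagation: (!p6) forces p6 = False.
The clause (!p7) is unit: p7 must be False.
The clause (!p2) is unit: p2 must be False.
The clause (!p8) is unit: p8 must be False.
p3 occurs only negated in the remaining clauses — set p3 = False.
p9 occurs only negated in the remaining clauses — set p9 = False.
p1, p4, p5 are now unconstrained; take p1 = True, p4 = True, p5 = True.
Every clause has at least one true literal under this assignment.

p1=True, p2=False, p3=False, p4=True, p5=True, p6=False, p7=False, p8=False, p9=False, p10=True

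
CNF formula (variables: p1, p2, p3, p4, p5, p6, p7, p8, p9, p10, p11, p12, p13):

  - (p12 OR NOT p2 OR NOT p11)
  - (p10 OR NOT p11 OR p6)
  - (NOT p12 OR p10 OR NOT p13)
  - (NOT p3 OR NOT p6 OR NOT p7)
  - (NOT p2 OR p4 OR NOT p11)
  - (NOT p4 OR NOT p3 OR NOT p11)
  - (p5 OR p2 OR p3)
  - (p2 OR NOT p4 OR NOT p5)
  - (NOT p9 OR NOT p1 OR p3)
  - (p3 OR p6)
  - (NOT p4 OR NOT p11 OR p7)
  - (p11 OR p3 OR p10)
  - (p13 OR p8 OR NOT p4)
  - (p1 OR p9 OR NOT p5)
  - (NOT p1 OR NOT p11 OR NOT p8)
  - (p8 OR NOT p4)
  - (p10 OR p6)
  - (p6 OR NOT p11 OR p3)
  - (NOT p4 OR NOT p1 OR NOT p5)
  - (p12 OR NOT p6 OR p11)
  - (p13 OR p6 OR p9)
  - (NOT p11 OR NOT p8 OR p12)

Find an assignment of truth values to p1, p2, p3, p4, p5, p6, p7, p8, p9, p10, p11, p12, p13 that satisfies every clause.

p1=0, p2=0, p3=0, p4=0, p5=1, p6=1, p7=1, p8=0, p9=1, p10=1, p11=1, p12=1, p13=0

Check each clause:
  1. (NOT p11 OR NOT p2 OR p12) — p12 is true.
  2. (p6 OR p10 OR NOT p11) — p10 is true.
  3. (NOT p13 OR p10 OR NOT p12) — p10 is true.
  4. (NOT p6 OR NOT p3 OR NOT p7) — NOT p3 is true.
  5. (NOT p11 OR p4 OR NOT p2) — NOT p2 is true.
  6. (NOT p11 OR NOT p3 OR NOT p4) — NOT p3 is true.
  7. (p3 OR p5 OR p2) — p5 is true.
  8. (NOT p4 OR NOT p5 OR p2) — NOT p4 is true.
  9. (NOT p9 OR NOT p1 OR p3) — NOT p1 is true.
  10. (p6 OR p3) — p6 is true.
  11. (NOT p4 OR p7 OR NOT p11) — NOT p4 is true.
  12. (p10 OR p3 OR p11) — p11 is true.
  13. (NOT p4 OR p13 OR p8) — NOT p4 is true.
  14. (NOT p5 OR p9 OR p1) — p9 is true.
  15. (NOT p11 OR NOT p8 OR NOT p1) — NOT p8 is true.
  16. (NOT p4 OR p8) — NOT p4 is true.
  17. (p10 OR p6) — p10 is true.
  18. (NOT p11 OR p6 OR p3) — p6 is true.
  19. (NOT p5 OR NOT p1 OR NOT p4) — NOT p4 is true.
  20. (p12 OR NOT p6 OR p11) — p11 is true.
  21. (p9 OR p6 OR p13) — p9 is true.
  22. (p12 OR NOT p8 OR NOT p11) — NOT p8 is true.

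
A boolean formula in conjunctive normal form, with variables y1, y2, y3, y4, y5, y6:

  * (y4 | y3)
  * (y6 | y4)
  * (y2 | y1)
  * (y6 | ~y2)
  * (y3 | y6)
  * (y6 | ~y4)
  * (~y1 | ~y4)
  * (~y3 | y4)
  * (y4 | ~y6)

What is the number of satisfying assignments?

4

Satisfying assignments:
  y1=0 y2=1 y3=0 y4=1 y5=0 y6=1
  y1=0 y2=1 y3=0 y4=1 y5=1 y6=1
  y1=0 y2=1 y3=1 y4=1 y5=0 y6=1
  y1=0 y2=1 y3=1 y4=1 y5=1 y6=1
That's 4 in total.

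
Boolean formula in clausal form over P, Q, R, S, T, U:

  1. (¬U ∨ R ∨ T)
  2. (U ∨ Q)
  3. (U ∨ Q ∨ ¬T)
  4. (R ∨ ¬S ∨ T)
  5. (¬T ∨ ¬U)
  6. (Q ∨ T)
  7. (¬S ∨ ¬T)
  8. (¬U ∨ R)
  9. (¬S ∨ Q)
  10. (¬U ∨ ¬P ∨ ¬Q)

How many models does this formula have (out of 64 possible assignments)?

Split on T, then U.
  T=T, U=T: a clause becomes empty — 0.
  T=T, U=F: remaining (P,Q,R,S) ∈ {(F,T,F,F); (F,T,T,F); (T,T,F,F); (T,T,T,F)} — 4.
  T=F, U=T: remaining (P,Q,R,S) ∈ {(F,T,T,F); (F,T,T,T)} — 2.
  T=F, U=F: P free; 3 ways for (Q,R,S) × 2^1 = 6.
Total: 0 + 4 + 2 + 6 = 12.

12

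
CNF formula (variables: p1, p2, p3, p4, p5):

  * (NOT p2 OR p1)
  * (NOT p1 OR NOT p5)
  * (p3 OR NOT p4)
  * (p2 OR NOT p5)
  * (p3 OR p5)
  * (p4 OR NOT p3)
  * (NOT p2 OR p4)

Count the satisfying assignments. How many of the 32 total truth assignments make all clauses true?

3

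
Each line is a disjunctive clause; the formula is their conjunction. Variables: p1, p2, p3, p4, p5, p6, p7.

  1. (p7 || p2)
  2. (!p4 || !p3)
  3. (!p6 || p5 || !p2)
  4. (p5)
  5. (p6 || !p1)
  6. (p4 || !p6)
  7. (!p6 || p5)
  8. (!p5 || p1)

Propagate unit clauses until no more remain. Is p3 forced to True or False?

False

(p5) is a unit clause: p5 = True.
From (!p5 || p1) and p5 = True: p1 = True.
(!p1 || p6): since p1 = True, the clause reduces to (p6). p6 = True.
(p4 || !p6): since p6 = True, the clause reduces to (p4). p4 = True.
(!p4 || !p3): since p4 = True, the clause reduces to (!p3). p3 = False.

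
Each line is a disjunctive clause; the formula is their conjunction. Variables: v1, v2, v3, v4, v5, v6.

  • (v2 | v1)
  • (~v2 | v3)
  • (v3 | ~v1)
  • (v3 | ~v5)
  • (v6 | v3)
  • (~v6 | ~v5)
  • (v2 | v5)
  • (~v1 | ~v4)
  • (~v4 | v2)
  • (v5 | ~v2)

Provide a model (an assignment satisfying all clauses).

v1=1, v2=0, v3=1, v4=0, v5=1, v6=0

v3 occurs only positively in the remaining clauses — set v3 = True.
Pure literal: v4 appears only negated; assign v4 = False.
Try v1 = True.
For the remaining variables, v2 = False, v5 = True, v6 = False works.
Every clause has at least one true literal under this assignment.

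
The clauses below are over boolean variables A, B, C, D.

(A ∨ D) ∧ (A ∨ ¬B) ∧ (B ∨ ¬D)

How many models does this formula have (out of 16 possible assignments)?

6

The models are:
  A=T B=F C=F D=F
  A=T B=F C=T D=F
  A=T B=T C=F D=F
  A=T B=T C=F D=T
  A=T B=T C=T D=F
  A=T B=T C=T D=T
That's 6 in total.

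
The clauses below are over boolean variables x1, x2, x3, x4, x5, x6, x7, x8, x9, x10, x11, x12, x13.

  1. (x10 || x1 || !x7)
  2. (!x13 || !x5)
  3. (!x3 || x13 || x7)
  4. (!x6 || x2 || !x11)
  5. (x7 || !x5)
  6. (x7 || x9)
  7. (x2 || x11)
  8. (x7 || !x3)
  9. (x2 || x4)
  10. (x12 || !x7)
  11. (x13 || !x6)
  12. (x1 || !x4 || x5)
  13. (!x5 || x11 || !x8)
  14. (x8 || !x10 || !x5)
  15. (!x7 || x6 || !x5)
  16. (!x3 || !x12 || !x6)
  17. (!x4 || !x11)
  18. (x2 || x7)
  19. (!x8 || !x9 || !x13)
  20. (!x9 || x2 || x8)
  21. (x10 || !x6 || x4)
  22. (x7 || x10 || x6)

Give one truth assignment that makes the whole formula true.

x1=T  x2=T  x3=F  x4=T  x5=F  x6=F  x7=T  x8=F  x9=F  x10=T  x11=F  x12=T  x13=T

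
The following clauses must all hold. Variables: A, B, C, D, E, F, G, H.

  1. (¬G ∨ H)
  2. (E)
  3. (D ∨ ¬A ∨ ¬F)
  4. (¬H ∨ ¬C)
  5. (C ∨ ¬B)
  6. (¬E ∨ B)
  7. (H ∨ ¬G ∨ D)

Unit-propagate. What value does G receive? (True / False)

(E) is a unit clause: E = True.
(¬E ∨ B): since E = True, the clause reduces to (B). B = True.
From (C ∨ ¬B) and B = True: C = True.
(¬H ∨ ¬C) with C = True leaves only ¬H, so H = False.
(¬G ∨ H) with H = False leaves only ¬G, so G = False.

False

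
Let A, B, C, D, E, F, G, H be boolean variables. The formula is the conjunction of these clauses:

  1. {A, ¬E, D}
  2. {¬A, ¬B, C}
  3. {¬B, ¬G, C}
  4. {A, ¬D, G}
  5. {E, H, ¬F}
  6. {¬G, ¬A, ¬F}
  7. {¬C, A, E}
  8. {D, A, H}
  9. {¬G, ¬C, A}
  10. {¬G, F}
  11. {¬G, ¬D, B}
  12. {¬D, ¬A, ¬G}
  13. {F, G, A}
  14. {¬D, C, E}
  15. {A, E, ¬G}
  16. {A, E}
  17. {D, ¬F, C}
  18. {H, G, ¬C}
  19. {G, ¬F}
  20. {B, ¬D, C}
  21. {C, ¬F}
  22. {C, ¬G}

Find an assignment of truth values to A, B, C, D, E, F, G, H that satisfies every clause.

H occurs only positively in the remaining clauses — set H = True.
Try A = True.
The remaining clauses are satisfied by B = False, C = False, D = False, E = False, F = False, G = False.
Check each clause:
  1. {¬E, D, A} — A is true.
  2. {C, ¬A, ¬B} — ¬B is true.
  3. {¬G, ¬B, C} — ¬G is true.
  4. {A, ¬D, G} — A is true.
  5. {H, ¬F, E} — H is true.
  6. {¬G, ¬A, ¬F} — ¬G is true.
  7. {E, ¬C, A} — A is true.
  8. {H, D, A} — H is true.
  9. {¬C, ¬G, A} — ¬G is true.
  10. {F, ¬G} — ¬G is true.
  11. {¬D, ¬G, B} — ¬G is true.
  12. {¬A, ¬G, ¬D} — ¬G is true.
  13. {F, A, G} — A is true.
  14. {¬D, E, C} — ¬D is true.
  15. {E, ¬G, A} — ¬G is true.
  16. {A, E} — A is true.
  17. {C, D, ¬F} — ¬F is true.
  18. {H, G, ¬C} — H is true.
  19. {G, ¬F} — ¬F is true.
  20. {B, ¬D, C} — ¬D is true.
  21. {¬F, C} — ¬F is true.
  22. {¬G, C} — ¬G is true.

A = 1, B = 0, C = 0, D = 0, E = 0, F = 0, G = 0, H = 1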